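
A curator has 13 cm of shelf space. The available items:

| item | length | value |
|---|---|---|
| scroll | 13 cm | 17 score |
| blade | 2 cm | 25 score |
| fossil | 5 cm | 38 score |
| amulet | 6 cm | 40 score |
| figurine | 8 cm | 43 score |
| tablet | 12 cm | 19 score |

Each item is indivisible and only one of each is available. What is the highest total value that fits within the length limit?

This is a 0/1 knapsack; check combinations near the capacity.
- blade+fossil+amulet: length 2+5+6=13, value 25+38+40=103
- fossil+figurine: length 5+8=13, value 38+43=81
- fossil+amulet: length 5+6=11, value 38+40=78
- blade+figurine: length 2+8=10, value 25+43=68
- blade+amulet: length 2+6=8, value 25+40=65
Best: 103 score.

103 score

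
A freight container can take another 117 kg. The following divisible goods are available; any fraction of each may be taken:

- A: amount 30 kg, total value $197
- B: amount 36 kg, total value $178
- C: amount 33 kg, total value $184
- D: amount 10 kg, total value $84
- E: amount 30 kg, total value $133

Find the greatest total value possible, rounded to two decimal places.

678.47

Take in order of value per unit:
- D (84/10 per unit): all 10 → value 84, running total 84.00
- A (197/30 per unit): all 30 → value 197, running total 281.00
- C (184/33 per unit): all 33 → value 184, running total 465.00
- B (178/36 per unit): all 36 → value 178, running total 643.00
- E (133/30 per unit): 8 of 30 → value 8×133/30 = 35.4667, running total 678.47
Total 678.47.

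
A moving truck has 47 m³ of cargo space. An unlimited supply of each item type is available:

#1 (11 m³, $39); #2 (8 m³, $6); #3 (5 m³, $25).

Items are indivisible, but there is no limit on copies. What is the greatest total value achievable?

Best value-per-unit is #3 at 25/5, and filling with it alone uses volume 9×5=45. No mix of the others beats 9×25 = 225.

$225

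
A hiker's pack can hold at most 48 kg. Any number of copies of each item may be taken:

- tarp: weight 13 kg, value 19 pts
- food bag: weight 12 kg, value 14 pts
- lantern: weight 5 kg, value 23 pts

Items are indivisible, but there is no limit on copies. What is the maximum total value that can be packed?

Best value-per-unit is lantern at 23/5, and filling with it alone uses weight 9×5=45. No mix of the others beats 9×23 = 207.

207 pts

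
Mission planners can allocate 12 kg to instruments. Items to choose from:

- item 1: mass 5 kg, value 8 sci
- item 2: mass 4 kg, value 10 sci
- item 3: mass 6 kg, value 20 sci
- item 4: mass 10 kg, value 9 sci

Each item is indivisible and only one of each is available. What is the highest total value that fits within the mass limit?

30 sci

Check high-value combinations within 12 kg:
- item 2+item 3: mass 4+6=10, value 10+20=30
- item 1+item 3: mass 5+6=11, value 8+20=28
- item 3: mass 6, value 20
- item 1+item 2: mass 5+4=9, value 8+10=18
- item 2: mass 4, value 10
Best: 30 sci.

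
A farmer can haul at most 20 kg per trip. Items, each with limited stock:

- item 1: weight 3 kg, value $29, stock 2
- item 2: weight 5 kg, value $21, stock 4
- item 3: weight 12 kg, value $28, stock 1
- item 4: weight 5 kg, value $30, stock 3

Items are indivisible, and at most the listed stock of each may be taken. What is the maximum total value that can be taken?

Best selections within weight 20 and stock limits:
- 1×item 1 + 3×item 4: weight 18, value 119
- 2×item 1 + 2×item 4: weight 16, value 118
- 1×item 2 + 3×item 4: weight 20, value 111
- 1×item 1 + 1×item 2 + 2×item 4: weight 18, value 110
Best: $119.

$119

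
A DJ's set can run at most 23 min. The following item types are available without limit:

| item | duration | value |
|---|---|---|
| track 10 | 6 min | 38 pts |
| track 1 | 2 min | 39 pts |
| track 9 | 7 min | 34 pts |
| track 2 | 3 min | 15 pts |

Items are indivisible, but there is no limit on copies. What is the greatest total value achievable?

429 pts

Best value-per-unit is track 1 at 39/2, and filling with it alone uses duration 11×2=22. No mix of the others beats 11×39 = 429.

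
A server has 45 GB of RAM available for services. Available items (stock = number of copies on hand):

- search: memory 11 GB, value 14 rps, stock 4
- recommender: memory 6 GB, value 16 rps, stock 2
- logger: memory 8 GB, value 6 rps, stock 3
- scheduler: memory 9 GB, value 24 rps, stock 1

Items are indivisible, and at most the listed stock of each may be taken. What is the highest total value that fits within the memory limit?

Top feasible selections:
- 2×search + 2×recommender + 1×scheduler: memory 43, value 84
- 1×search + 2×recommender + 1×logger + 1×scheduler: memory 40, value 76
- 2×recommender + 3×logger + 1×scheduler: memory 45, value 74
- 2×search + 1×recommender + 1×logger + 1×scheduler: memory 45, value 74
Best: 84 rps.

84 rps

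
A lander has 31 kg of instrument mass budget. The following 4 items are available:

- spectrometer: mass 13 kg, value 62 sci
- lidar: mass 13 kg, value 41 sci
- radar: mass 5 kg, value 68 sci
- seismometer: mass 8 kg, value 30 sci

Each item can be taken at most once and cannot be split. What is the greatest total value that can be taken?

171 sci

Check high-value combinations within 31 kg:
- spectrometer+lidar+radar: mass 13+13+5=31, value 62+41+68=171
- spectrometer+radar+seismometer: mass 13+5+8=26, value 62+68+30=160
- lidar+radar+seismometer: mass 13+5+8=26, value 41+68+30=139
- spectrometer+radar: mass 13+5=18, value 62+68=130
Best: 171 sci.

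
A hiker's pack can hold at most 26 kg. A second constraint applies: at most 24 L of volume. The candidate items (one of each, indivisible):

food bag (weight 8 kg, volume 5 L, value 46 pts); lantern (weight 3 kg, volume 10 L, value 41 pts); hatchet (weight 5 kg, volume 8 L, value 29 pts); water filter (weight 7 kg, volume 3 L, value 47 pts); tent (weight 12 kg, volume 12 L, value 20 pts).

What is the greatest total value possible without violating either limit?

Feasible sets respecting both limits:
- food bag+lantern+water filter: weight 18, volume 18, value 134
- food bag+hatchet+water filter: weight 20, volume 16, value 122
- lantern+hatchet+water filter: weight 15, volume 21, value 117
- food bag+lantern+hatchet: weight 16, volume 23, value 116
Best: 134 pts.

134 pts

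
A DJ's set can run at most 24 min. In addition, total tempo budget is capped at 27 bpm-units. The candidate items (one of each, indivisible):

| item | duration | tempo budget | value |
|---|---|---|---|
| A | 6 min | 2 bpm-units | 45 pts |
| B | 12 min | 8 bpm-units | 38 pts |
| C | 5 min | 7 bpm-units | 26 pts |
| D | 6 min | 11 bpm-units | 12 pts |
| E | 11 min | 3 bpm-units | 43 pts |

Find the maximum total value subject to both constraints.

Feasible sets respecting both limits:
- A+C+E: duration 22, tempo budget 12, value 114
- A+B+C: duration 23, tempo budget 17, value 109
- A+D+E: duration 23, tempo budget 16, value 100
- A+B+D: duration 24, tempo budget 21, value 95
Best: 114 pts.

114 pts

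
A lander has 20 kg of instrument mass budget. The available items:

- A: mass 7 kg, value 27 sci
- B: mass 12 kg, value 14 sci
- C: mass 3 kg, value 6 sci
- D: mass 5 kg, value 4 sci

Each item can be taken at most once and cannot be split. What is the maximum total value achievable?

41 sci

Check high-value combinations within 20 kg:
- A+B: mass 7+12=19, value 27+14=41
- A+C+D: mass 7+3+5=15, value 27+6+4=37
- A+C: mass 7+3=10, value 27+6=33
- A+D: mass 7+5=12, value 27+4=31
- A: mass 7, value 27
Best: 41 sci.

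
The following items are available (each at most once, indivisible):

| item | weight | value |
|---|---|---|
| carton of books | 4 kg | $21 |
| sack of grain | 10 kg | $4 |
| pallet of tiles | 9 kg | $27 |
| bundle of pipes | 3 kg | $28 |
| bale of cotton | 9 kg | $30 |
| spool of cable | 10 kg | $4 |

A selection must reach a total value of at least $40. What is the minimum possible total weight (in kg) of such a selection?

Subsets with value ≥ 40, sorted by total weight:
- carton of books+bundle of pipes: weight 7, value 49
- bundle of pipes+bale of cotton: weight 12, value 58
- pallet of tiles+bundle of pipes: weight 12, value 55
- carton of books+bale of cotton: weight 13, value 51
Minimum weight: 7 kg.

7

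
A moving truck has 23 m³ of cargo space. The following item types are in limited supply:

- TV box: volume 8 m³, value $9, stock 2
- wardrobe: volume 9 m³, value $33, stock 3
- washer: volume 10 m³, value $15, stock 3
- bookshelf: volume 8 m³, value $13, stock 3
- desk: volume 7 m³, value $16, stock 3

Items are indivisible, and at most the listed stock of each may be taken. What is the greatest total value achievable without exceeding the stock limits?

Top feasible selections:
- 2×wardrobe: volume 18, value 66
- 1×wardrobe + 2×desk: volume 23, value 65
Best: $66.

$66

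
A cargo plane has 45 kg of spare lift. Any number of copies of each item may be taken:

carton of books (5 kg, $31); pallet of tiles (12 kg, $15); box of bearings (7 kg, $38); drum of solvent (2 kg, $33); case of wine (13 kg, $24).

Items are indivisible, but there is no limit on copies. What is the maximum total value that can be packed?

$726

Best value-per-unit is drum of solvent at 33/2, and filling with it alone uses weight 22×2=44. No mix of the others beats 22×33 = 726.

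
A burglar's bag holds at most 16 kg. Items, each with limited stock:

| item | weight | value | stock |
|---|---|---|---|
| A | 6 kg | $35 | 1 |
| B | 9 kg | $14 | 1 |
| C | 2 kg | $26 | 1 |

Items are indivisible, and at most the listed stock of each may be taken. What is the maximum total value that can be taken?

Best selections within weight 16 and stock limits:
- 1×A + 1×C: weight 8, value 61
- 1×A + 1×B: weight 15, value 49
Best: $61.

$61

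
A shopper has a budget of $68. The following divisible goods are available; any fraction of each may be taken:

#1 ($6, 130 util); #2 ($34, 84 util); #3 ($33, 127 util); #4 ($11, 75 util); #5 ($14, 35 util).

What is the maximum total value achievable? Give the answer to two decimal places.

376.88

Take in order of value per unit:
- #1 (130/6 per unit): all 6 → value 130, running total 130.00
- #4 (75/11 per unit): all 11 → value 75, running total 205.00
- #3 (127/33 per unit): all 33 → value 127, running total 332.00
- #5 (35/14 per unit): all 14 → value 35, running total 367.00
- #2 (84/34 per unit): 4 of 34 → value 4×84/34 = 9.8824, running total 376.88
Total 376.88.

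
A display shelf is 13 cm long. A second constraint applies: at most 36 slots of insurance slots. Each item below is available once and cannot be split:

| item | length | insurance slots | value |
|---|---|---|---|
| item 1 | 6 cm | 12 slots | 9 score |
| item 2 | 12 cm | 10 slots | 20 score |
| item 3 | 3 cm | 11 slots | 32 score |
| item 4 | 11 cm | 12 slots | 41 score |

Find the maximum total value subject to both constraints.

41 score

Feasible sets respecting both limits:
- item 1+item 3: length 9, insurance slots 23, value 41
- item 4: length 11, insurance slots 12, value 41
- item 3: length 3, insurance slots 11, value 32
Best: 41 score.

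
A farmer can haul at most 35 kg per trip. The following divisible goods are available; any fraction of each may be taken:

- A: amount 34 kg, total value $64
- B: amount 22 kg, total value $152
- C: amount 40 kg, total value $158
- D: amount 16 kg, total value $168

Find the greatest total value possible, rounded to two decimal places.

Take in order of value per unit:
- D (168/16 per unit): all 16 → value 168, running total 168.00
- B (152/22 per unit): 19 of 22 → value 19×152/22 = 131.2727, running total 299.27
Total 299.27.

299.27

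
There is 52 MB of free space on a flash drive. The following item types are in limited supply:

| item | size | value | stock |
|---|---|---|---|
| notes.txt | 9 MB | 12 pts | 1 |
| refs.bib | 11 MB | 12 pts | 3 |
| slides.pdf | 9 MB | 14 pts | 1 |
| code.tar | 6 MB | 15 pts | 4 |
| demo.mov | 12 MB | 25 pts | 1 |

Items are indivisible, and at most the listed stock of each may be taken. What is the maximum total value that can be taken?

Top feasible selections:
- 1×slides.pdf + 4×code.tar + 1×demo.mov: size 45, value 99
- 1×notes.txt + 4×code.tar + 1×demo.mov: size 45, value 97
- 1×refs.bib + 4×code.tar + 1×demo.mov: size 47, value 97
Best: 99 pts.

99 pts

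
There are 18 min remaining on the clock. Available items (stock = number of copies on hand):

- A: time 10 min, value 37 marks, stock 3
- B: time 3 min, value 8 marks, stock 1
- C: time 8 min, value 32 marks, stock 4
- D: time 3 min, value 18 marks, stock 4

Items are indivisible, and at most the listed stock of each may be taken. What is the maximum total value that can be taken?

Best selections within time 18 and stock limits:
- 1×C + 3×D: time 17, value 86
- 1×B + 4×D: time 15, value 80
- 1×B + 1×C + 2×D: time 17, value 76
Best: 86 marks.

86 marks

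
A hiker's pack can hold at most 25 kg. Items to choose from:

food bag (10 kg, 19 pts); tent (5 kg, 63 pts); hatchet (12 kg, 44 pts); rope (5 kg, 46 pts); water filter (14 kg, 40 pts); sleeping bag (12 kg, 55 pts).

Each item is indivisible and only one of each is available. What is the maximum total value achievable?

164 pts

Check high-value combinations within 25 kg:
- tent+rope+sleeping bag: weight 5+5+12=22, value 63+46+55=164
- tent+hatchet+rope: weight 5+12+5=22, value 63+44+46=153
- tent+rope+water filter: weight 5+5+14=24, value 63+46+40=149
- food bag+tent+rope: weight 10+5+5=20, value 19+63+46=128
Best: 164 pts.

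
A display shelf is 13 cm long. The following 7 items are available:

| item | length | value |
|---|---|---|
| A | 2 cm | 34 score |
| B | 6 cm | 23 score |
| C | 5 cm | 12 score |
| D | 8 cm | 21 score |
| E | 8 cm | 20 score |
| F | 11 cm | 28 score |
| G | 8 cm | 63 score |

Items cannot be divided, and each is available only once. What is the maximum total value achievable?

97 score

This is a 0/1 knapsack; check combinations near the capacity.
- A+G: length 2+8=10, value 34+63=97
- C+G: length 5+8=13, value 12+63=75
- A+B+C: length 2+6+5=13, value 34+23+12=69
- G: length 8, value 63
- A+F: length 2+11=13, value 34+28=62
Best: 97 score.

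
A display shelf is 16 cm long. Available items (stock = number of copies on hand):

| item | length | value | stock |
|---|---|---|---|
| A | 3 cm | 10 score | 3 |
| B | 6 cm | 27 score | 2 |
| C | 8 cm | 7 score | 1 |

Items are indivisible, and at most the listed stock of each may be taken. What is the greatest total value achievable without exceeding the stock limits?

Top feasible selections:
- 1×A + 2×B: length 15, value 64
- 3×A + 1×B: length 15, value 57
- 2×B: length 12, value 54
- 2×A + 1×B: length 12, value 47
Best: 64 score.

64 score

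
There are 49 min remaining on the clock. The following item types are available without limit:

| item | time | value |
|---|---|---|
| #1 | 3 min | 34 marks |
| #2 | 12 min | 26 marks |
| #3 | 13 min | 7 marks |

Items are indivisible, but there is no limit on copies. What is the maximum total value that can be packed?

Best value-per-unit is #1 at 34/3, and filling with it alone uses time 16×3=48. No mix of the others beats 16×34 = 544.

544 marks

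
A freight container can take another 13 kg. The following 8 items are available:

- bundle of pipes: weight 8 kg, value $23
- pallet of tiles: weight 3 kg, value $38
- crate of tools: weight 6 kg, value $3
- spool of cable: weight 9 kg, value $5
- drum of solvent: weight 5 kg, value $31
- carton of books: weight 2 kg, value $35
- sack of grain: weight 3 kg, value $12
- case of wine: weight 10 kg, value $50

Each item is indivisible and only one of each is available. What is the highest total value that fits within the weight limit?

Check high-value combinations within 13 kg:
- pallet of tiles+drum of solvent+carton of books+sack of grain: weight 3+5+2+3=13, value 38+31+35+12=116
- pallet of tiles+drum of solvent+carton of books: weight 3+5+2=10, value 38+31+35=104
- bundle of pipes+pallet of tiles+carton of books: weight 8+3+2=13, value 23+38+35=96
- pallet of tiles+case of wine: weight 3+10=13, value 38+50=88
Best: $116.

$116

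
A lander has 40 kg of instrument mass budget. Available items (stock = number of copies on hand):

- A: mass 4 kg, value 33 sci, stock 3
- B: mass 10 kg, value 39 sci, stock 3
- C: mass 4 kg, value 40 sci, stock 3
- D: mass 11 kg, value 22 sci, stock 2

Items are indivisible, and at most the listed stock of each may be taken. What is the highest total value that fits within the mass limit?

264 sci

Top feasible selections:
- 2×A + 2×B + 3×C: mass 40, value 264
- 3×A + 1×B + 3×C: mass 34, value 258
- 3×A + 2×B + 2×C: mass 40, value 257
Best: 264 sci.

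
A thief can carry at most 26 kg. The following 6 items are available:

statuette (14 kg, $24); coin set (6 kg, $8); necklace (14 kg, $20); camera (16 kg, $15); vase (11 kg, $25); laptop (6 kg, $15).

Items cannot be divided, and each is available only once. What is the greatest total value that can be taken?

Check high-value combinations within 26 kg:
- statuette+vase: weight 14+11=25, value 24+25=49
- coin set+vase+laptop: weight 6+11+6=23, value 8+25+15=48
- statuette+coin set+laptop: weight 14+6+6=26, value 24+8+15=47
- necklace+vase: weight 14+11=25, value 20+25=45
Best: $49.

$49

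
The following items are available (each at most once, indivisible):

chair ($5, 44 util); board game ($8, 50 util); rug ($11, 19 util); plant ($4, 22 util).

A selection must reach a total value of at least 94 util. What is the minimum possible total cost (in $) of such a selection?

13

Subsets with value ≥ 94, sorted by total cost:
- chair+board game: cost 13, value 94
- chair+board game+plant: cost 17, value 116
- chair+board game+rug: cost 24, value 113
- chair+board game+rug+plant: cost 28, value 135
Minimum cost: 13 $.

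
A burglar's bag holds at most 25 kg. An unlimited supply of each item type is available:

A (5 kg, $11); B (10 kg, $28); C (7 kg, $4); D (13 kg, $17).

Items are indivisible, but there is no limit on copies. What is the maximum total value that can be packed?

Best value-per-unit is B at 28/10; filling with it alone gives 2×28 = 56.
Optimal mix: 1×A + 2×B → weight 25, value 67.

$67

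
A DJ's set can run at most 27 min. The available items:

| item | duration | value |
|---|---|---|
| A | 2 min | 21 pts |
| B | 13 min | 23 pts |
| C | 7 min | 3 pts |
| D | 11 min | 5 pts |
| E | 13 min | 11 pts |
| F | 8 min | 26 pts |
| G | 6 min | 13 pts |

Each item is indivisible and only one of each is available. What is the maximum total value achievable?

Check high-value combinations within 27 min:
- A+B+F: duration 2+13+8=23, value 21+23+26=70
- A+D+F+G: duration 2+11+8+6=27, value 21+5+26+13=65
- A+C+F+G: duration 2+7+8+6=23, value 21+3+26+13=63
Best: 70 pts.

70 pts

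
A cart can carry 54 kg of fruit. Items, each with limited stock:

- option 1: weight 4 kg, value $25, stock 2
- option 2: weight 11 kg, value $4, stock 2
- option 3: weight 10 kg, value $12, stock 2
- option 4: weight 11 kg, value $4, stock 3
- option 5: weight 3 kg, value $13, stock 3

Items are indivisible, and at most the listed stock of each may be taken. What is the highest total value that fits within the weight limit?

$117

Best selections within weight 54 and stock limits:
- 2×option 1 + 2×option 3 + 1×option 4 + 3×option 5: weight 48, value 117
- 2×option 1 + 1×option 2 + 2×option 3 + 3×option 5: weight 48, value 117
- 2×option 1 + 2×option 3 + 3×option 5: weight 37, value 113
- 2×option 1 + 1×option 3 + 2×option 4 + 3×option 5: weight 49, value 109
Best: $117.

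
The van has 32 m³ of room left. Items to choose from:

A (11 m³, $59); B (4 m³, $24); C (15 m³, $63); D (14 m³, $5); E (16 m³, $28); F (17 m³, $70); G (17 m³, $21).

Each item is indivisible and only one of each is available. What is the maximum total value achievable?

$153

Check high-value combinations within 32 m³:
- A+B+F: volume 11+4+17=32, value 59+24+70=153
- A+B+C: volume 11+4+15=30, value 59+24+63=146
- C+F: volume 15+17=32, value 63+70=133
- A+F: volume 11+17=28, value 59+70=129
Best: $153.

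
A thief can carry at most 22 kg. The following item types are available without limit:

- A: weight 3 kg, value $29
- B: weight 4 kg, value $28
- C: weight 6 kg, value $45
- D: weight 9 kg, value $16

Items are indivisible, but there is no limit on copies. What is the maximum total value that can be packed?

$203

Best value-per-unit is A at 29/3, and filling with it alone uses weight 7×3=21. No mix of the others beats 7×29 = 203.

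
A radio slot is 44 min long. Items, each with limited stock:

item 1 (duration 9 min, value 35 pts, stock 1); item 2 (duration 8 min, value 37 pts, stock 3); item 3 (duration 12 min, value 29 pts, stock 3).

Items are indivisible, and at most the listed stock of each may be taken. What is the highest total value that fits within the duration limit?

Top feasible selections:
- 1×item 1 + 3×item 2: duration 33, value 146
- 3×item 2 + 1×item 3: duration 36, value 140
Best: 146 pts.

146 pts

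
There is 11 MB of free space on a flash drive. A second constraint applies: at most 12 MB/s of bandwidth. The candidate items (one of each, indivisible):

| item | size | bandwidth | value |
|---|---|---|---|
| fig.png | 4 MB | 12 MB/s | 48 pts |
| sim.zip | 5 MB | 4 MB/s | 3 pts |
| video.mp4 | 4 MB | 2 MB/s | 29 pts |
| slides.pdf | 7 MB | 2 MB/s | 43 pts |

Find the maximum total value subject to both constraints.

72 pts

Feasible sets respecting both limits:
- video.mp4+slides.pdf: size 11, bandwidth 4, value 72
- fig.png: size 4, bandwidth 12, value 48
- slides.pdf: size 7, bandwidth 2, value 43
Best: 72 pts.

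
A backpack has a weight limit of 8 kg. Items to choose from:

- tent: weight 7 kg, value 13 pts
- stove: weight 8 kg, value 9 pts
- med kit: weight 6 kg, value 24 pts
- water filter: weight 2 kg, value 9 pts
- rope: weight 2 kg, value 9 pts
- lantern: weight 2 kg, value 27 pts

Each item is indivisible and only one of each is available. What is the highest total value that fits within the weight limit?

51 pts

Check high-value combinations within 8 kg:
- med kit+lantern: weight 6+2=8, value 24+27=51
- water filter+rope+lantern: weight 2+2+2=6, value 9+9+27=45
- water filter+lantern: weight 2+2=4, value 9+27=36
Best: 51 pts.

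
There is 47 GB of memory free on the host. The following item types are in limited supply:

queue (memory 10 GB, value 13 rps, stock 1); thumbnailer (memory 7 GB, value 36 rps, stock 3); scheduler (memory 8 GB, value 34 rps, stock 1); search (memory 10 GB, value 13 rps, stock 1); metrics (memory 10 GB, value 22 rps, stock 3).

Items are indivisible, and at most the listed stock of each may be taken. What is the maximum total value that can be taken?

164 rps

Best selections within memory 47 and stock limits:
- 3×thumbnailer + 1×scheduler + 1×metrics: memory 39, value 164
- 3×thumbnailer + 1×scheduler + 1×search: memory 39, value 155
- 1×queue + 3×thumbnailer + 1×scheduler: memory 39, value 155
Best: 164 rps.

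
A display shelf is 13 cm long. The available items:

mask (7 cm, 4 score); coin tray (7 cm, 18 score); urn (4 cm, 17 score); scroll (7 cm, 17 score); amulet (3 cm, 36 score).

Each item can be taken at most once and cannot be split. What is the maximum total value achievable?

Check high-value combinations within 13 cm:
- coin tray+amulet: length 7+3=10, value 18+36=54
- urn+amulet: length 4+3=7, value 17+36=53
- scroll+amulet: length 7+3=10, value 17+36=53
Best: 54 score.

54 score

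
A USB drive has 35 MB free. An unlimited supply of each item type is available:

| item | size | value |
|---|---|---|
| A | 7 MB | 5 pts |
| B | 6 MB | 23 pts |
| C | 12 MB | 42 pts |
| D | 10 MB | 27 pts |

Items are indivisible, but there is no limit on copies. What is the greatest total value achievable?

119 pts

Best value-per-unit is B at 23/6; filling with it alone gives 5×23 = 115.
Optimal mix: 4×B + 1×D → size 34, value 119.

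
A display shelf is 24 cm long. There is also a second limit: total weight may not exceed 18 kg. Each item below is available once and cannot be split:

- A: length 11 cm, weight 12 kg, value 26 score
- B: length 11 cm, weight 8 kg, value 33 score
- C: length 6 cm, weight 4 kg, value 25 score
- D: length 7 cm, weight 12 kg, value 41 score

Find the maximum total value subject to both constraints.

Feasible sets respecting both limits:
- C+D: length 13, weight 16, value 66
- B+C: length 17, weight 12, value 58
- A+C: length 17, weight 16, value 51
Best: 66 score.

66 score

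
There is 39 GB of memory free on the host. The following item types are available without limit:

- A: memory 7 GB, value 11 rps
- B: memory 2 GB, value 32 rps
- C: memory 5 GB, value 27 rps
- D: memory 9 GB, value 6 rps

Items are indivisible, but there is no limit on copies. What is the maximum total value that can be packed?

608 rps

Best value-per-unit is B at 32/2, and filling with it alone uses memory 19×2=38. No mix of the others beats 19×32 = 608.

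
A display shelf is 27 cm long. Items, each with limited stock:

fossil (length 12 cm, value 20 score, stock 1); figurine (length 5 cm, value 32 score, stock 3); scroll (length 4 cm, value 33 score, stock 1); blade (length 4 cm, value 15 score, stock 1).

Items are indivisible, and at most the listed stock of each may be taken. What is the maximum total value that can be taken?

Top feasible selections:
- 3×figurine + 1×scroll + 1×blade: length 23, value 144
- 3×figurine + 1×scroll: length 19, value 129
Best: 144 score.

144 score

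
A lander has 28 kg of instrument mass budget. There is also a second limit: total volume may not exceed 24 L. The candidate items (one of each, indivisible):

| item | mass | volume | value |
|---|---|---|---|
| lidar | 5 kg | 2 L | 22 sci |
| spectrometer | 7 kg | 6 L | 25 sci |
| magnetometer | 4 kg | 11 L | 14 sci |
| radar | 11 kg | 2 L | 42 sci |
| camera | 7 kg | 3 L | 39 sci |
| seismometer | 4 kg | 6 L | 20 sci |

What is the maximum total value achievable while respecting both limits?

Feasible sets respecting both limits:
- lidar+radar+camera+seismometer: mass 27, volume 13, value 123
- lidar+magnetometer+radar+camera: mass 27, volume 18, value 117
- magnetometer+radar+camera+seismometer: mass 26, volume 22, value 115
- lidar+spectrometer+radar+seismometer: mass 27, volume 16, value 109
Best: 123 sci.

123 sci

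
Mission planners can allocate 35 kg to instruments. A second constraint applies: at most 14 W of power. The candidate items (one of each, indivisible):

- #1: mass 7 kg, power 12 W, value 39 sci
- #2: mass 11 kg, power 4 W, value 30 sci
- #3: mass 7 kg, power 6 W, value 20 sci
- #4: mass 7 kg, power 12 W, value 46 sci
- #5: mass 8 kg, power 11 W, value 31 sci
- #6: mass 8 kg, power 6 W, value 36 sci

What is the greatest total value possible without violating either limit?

Feasible sets respecting both limits:
- #2+#6: mass 19, power 10, value 66
- #3+#6: mass 15, power 12, value 56
- #2+#3: mass 18, power 10, value 50
- #4: mass 7, power 12, value 46
Best: 66 sci.

66 sci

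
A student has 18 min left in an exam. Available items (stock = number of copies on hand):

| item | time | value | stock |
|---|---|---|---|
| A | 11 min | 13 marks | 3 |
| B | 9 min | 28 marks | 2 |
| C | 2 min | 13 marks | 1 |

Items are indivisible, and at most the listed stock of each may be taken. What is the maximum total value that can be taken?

56 marks

Best selections within time 18 and stock limits:
- 2×B: time 18, value 56
- 1×B + 1×C: time 11, value 41
Best: 56 marks.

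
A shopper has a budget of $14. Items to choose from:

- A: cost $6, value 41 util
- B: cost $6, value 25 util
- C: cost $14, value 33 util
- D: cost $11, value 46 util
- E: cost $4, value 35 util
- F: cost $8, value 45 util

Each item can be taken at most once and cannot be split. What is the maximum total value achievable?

Check high-value combinations within $14:
- A+F: cost 6+8=14, value 41+45=86
- E+F: cost 4+8=12, value 35+45=80
- A+E: cost 6+4=10, value 41+35=76
- B+F: cost 6+8=14, value 25+45=70
- A+B: cost 6+6=12, value 41+25=66
Best: 86 util.

86 util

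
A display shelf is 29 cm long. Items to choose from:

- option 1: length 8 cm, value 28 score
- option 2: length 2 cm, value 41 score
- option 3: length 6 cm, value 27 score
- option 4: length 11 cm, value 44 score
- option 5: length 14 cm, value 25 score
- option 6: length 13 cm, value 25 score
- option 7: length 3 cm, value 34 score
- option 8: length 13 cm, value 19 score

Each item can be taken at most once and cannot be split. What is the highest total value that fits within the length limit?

Check high-value combinations within 29 cm:
- option 1+option 2+option 4+option 7: length 8+2+11+3=24, value 28+41+44+34=147
- option 2+option 3+option 4+option 7: length 2+6+11+3=22, value 41+27+44+34=146
- option 2+option 4+option 6+option 7: length 2+11+13+3=29, value 41+44+25+34=144
- option 1+option 2+option 3+option 4: length 8+2+6+11=27, value 28+41+27+44=140
- option 2+option 4+option 7+option 8: length 2+11+3+13=29, value 41+44+34+19=138
Best: 147 score.

147 score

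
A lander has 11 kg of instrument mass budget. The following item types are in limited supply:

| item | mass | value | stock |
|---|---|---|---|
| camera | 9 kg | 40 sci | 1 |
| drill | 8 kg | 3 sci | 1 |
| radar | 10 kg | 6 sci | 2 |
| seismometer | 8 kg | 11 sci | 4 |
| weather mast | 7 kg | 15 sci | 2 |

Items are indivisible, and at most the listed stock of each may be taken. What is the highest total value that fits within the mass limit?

40 sci

Best selections within mass 11 and stock limits:
- 1×camera: mass 9, value 40
- 1×weather mast: mass 7, value 15
- 1×seismometer: mass 8, value 11
Best: 40 sci.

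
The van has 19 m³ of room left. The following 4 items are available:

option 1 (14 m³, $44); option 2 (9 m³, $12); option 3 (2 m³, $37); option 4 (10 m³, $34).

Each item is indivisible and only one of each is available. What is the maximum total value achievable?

Check high-value combinations within 19 m³:
- option 1+option 3: volume 14+2=16, value 44+37=81
- option 3+option 4: volume 2+10=12, value 37+34=71
- option 2+option 3: volume 9+2=11, value 12+37=49
- option 2+option 4: volume 9+10=19, value 12+34=46
- option 1: volume 14, value 44
Best: $81.

$81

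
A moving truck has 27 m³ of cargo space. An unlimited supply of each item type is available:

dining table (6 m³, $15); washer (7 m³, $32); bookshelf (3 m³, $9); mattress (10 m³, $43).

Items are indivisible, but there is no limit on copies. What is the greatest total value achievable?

$118

Best value-per-unit is washer at 32/7; filling with it alone gives 3×32 = 96.
Optimal mix: 1×washer + 2×mattress → volume 27, value 118.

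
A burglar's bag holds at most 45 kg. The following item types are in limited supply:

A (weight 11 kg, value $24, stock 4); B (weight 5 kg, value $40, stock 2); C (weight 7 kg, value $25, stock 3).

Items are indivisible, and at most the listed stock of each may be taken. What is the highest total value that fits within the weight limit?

$179

Best selections within weight 45 and stock limits:
- 1×A + 2×B + 3×C: weight 42, value 179
- 2×B + 3×C: weight 31, value 155
Best: $179.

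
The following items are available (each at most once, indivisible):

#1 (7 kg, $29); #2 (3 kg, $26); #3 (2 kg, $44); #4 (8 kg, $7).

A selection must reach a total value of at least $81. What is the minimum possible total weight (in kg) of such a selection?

Subsets with value ≥ 81, sorted by total weight:
- #1+#2+#3: weight 12, value 99
- #1+#2+#3+#4: weight 20, value 106
Minimum weight: 12 kg.

12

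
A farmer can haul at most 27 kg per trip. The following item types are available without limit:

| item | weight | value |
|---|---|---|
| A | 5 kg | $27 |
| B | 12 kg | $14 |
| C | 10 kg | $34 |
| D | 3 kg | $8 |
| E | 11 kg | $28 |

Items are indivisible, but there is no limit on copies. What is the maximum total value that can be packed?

Best value-per-unit is A at 27/5, and filling with it alone uses weight 5×5=25. No mix of the others beats 5×27 = 135.

$135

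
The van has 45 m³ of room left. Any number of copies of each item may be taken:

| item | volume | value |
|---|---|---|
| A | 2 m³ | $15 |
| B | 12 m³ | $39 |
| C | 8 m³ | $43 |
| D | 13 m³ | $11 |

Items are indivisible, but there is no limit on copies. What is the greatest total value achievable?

Best value-per-unit is A at 15/2, and filling with it alone uses volume 22×2=44. No mix of the others beats 22×15 = 330.

$330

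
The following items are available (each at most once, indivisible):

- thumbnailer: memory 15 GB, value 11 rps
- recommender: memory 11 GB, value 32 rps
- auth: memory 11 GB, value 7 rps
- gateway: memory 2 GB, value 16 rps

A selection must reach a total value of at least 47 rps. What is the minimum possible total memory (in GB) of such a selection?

Subsets with value ≥ 47, sorted by total memory:
- recommender+gateway: memory 13, value 48
- recommender+auth+gateway: memory 24, value 55
Minimum memory: 13 GB.

13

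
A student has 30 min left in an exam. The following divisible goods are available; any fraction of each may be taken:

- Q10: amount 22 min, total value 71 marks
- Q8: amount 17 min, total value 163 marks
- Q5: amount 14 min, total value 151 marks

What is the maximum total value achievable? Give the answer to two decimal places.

Take in order of value per unit:
- Q5 (151/14 per unit): all 14 → value 151, running total 151.00
- Q8 (163/17 per unit): 16 of 17 → value 16×163/17 = 153.4118, running total 304.41
Total 304.41.

304.41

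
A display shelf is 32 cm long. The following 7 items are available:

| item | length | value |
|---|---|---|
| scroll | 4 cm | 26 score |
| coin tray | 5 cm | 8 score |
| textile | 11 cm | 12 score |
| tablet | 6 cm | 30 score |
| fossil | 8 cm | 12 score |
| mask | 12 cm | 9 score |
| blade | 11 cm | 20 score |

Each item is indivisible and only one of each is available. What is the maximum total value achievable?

This is a 0/1 knapsack; check combinations near the capacity.
- scroll+tablet+fossil+blade: length 4+6+8+11=29, value 26+30+12+20=88
- scroll+textile+tablet+blade: length 4+11+6+11=32, value 26+12+30+20=88
- scroll+coin tray+tablet+blade: length 4+5+6+11=26, value 26+8+30+20=84
- scroll+textile+tablet+fossil: length 4+11+6+8=29, value 26+12+30+12=80
Best: 88 score.

88 score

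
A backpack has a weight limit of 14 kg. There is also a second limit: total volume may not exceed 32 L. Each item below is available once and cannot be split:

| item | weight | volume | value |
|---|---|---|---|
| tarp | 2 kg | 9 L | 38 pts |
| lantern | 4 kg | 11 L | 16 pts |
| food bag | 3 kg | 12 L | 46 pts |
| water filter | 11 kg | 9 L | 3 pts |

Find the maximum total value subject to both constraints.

Feasible sets respecting both limits:
- tarp+lantern+food bag: weight 9, volume 32, value 100
- tarp+food bag: weight 5, volume 21, value 84
- lantern+food bag: weight 7, volume 23, value 62
Best: 100 pts.

100 pts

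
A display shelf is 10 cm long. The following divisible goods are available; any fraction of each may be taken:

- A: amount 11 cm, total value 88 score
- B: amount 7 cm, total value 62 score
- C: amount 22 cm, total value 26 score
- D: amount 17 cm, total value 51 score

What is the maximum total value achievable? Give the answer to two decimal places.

86.00

Take in order of value per unit:
- B (62/7 per unit): all 7 → value 62, running total 62.00
- A (88/11 per unit): 3 of 11 → value 3×88/11 = 24.0000, running total 86.00
Total 86.00.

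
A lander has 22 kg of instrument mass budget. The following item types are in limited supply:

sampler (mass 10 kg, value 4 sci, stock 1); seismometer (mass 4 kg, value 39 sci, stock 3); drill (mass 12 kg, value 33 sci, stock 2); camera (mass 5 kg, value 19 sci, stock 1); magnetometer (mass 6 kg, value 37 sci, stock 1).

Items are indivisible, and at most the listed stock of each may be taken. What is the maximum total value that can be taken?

Top feasible selections:
- 3×seismometer + 1×magnetometer: mass 18, value 154
- 3×seismometer + 1×camera: mass 17, value 136
- 2×seismometer + 1×camera + 1×magnetometer: mass 19, value 134
- 1×sampler + 3×seismometer: mass 22, value 121
Best: 154 sci.

154 sci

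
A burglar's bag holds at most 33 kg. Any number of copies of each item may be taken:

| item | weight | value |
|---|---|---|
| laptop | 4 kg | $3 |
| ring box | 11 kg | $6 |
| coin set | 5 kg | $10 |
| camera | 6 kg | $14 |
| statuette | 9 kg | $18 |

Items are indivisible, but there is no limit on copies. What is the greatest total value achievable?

Best value-per-unit is camera at 14/6; filling with it alone gives 5×14 = 70.
Optimal mix: 4×camera + 1×statuette → weight 33, value 74.

$74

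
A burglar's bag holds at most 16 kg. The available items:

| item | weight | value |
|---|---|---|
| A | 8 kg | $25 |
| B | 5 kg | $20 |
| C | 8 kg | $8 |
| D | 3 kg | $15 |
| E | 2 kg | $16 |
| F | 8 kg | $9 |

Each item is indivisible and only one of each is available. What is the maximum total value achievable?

This is a 0/1 knapsack; check combinations near the capacity.
- A+B+E: weight 8+5+2=15, value 25+20+16=61
- A+B+D: weight 8+5+3=16, value 25+20+15=60
- A+D+E: weight 8+3+2=13, value 25+15+16=56
Best: $61.

$61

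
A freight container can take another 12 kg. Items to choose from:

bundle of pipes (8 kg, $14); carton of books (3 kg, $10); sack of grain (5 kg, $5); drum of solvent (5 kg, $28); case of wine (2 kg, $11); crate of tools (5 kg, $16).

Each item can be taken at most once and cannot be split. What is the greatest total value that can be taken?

$55

Check high-value combinations within 12 kg:
- drum of solvent+case of wine+crate of tools: weight 5+2+5=12, value 28+11+16=55
- carton of books+drum of solvent+case of wine: weight 3+5+2=10, value 10+28+11=49
- drum of solvent+crate of tools: weight 5+5=10, value 28+16=44
- sack of grain+drum of solvent+case of wine: weight 5+5+2=12, value 5+28+11=44
Best: $55.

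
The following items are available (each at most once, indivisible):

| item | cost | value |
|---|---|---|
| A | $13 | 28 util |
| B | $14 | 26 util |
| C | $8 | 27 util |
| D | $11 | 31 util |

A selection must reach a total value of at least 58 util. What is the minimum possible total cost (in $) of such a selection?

19

Subsets with value ≥ 58, sorted by total cost:
- C+D: cost 19, value 58
- A+D: cost 24, value 59
- A+C+D: cost 32, value 86
- B+C+D: cost 33, value 84
Minimum cost: 19 $.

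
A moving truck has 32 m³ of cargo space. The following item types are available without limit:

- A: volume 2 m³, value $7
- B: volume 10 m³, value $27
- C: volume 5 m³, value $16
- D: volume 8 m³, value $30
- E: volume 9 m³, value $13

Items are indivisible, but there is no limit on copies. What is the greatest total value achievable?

$120

Best value-per-unit is D at 30/8, and filling with it alone uses volume 4×8=32. No mix of the others beats 4×30 = 120.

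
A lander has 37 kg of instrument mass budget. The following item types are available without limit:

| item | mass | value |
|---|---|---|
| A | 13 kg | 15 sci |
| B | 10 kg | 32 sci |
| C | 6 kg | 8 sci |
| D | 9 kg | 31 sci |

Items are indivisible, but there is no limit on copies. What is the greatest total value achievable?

Best value-per-unit is D at 31/9; filling with it alone gives 4×31 = 124.
Optimal mix: 1×B + 3×D → mass 37, value 125.

125 sci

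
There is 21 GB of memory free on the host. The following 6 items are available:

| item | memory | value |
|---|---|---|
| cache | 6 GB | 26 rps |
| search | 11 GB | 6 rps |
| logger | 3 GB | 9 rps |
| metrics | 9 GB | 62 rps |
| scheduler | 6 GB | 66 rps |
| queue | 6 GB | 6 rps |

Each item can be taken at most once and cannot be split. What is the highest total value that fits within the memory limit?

This is a 0/1 knapsack; check combinations near the capacity.
- cache+metrics+scheduler: memory 6+9+6=21, value 26+62+66=154
- logger+metrics+scheduler: memory 3+9+6=18, value 9+62+66=137
- metrics+scheduler+queue: memory 9+6+6=21, value 62+66+6=134
- metrics+scheduler: memory 9+6=15, value 62+66=128
Best: 154 rps.

154 rps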